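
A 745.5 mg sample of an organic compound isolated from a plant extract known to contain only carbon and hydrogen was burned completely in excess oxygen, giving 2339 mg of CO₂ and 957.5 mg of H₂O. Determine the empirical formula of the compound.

mol C = 2.339 g CO₂ ÷ 44.009 g/mol = 0.053148 mol
mol H = 2 × 0.9575 g H₂O ÷ 18.015 g/mol = 0.10630 mol
Divide by the smallest (0.053148 mol): C 1.000, H 2.000

CH2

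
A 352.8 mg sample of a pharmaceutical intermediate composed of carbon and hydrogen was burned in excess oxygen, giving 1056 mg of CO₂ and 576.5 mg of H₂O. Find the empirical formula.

C3H8

mol C = 1.056 g CO₂ ÷ 44.009 g/mol = 0.023995 mol
mol H = 2 × 0.5765 g H₂O ÷ 18.015 g/mol = 0.064002 mol
Divide by the smallest (0.023995 mol): C 1.000, H 2.667
Multiplying each by 3 gives whole numbers: C 3.00, H 8.00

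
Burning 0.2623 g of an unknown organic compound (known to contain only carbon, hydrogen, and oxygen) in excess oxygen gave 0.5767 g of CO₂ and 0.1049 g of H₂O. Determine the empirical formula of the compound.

mol C = 0.5767 g CO₂ ÷ 44.009 g/mol = 0.013104 mol
mol H = 2 × 0.1049 g H₂O ÷ 18.015 g/mol = 0.011646 mol
mass O = 0.2623 − (0.15739 + 0.011739) = 0.093167 g → mol O = 0.093167 ÷ 15.999 = 0.0058233 mol
Divide by the smallest (0.0058233 mol): C 2.250, H 2.000, O 1.000
Multiplying each by 4 gives whole numbers: C 9.00, H 8.00, O 4.00

C9H8O4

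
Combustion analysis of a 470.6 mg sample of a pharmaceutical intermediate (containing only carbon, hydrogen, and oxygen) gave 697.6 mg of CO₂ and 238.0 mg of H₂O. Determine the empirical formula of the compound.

C3H5O3

mol C = 0.6976 g CO₂ ÷ 44.009 g/mol = 0.015851 mol
mol H = 2 × 0.2380 g H₂O ÷ 18.015 g/mol = 0.026422 mol
mass O = 0.4706 − (0.19039 + 0.026634) = 0.25358 g → mol O = 0.25358 ÷ 15.999 = 0.015850 mol
Divide by the smallest (0.015850 mol): C 1.000, H 1.667, O 1.000
Multiplying each by 3 gives whole numbers: C 3.00, H 5.00, O 3.00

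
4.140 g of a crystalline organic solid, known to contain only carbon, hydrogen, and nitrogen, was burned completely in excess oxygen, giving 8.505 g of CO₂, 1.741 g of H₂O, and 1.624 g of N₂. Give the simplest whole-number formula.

mol C = 8.505 g CO₂ ÷ 44.009 g/mol = 0.19326 mol
mol H = 2 × 1.741 g H₂O ÷ 18.015 g/mol = 0.19328 mol
mol N = 2 × 1.624 g N₂ ÷ 28.014 g/mol = 0.11594 mol
Divide by the smallest (0.11594 mol): C 1.667, H 1.667, N 1.000
Multiplying each by 3 gives whole numbers: C 5.00, H 5.00, N 3.00

C5H5N3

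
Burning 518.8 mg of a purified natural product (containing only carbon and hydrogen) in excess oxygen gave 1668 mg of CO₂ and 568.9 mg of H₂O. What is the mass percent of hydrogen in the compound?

12.27%

mol C = 1.668 g CO₂ ÷ 44.009 g/mol = 0.037901 mol
mol H = 2 × 0.5689 g H₂O ÷ 18.015 g/mol = 0.063158 mol
mass % H = 0.063664 g ÷ 0.5188 g × 100%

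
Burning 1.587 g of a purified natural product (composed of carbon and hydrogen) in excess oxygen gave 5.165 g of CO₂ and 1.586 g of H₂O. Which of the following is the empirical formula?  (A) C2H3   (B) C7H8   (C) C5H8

(A) C2H3

mol C = 5.165 g CO₂ ÷ 44.009 g/mol = 0.11736 mol
mol H = 2 × 1.586 g H₂O ÷ 18.015 g/mol = 0.17608 mol
Divide by the smallest (0.11736 mol): C 1.000, H 1.500
Multiplying each by 2 gives whole numbers: C 2.00, H 3.00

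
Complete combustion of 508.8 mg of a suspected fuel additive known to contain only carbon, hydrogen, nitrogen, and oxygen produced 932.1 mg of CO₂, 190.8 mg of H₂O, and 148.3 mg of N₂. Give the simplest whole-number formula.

mol C = 0.9321 g CO₂ ÷ 44.009 g/mol = 0.021180 mol
mol H = 2 × 0.1908 g H₂O ÷ 18.015 g/mol = 0.021182 mol
mol N = 2 × 0.1483 g N₂ ÷ 28.014 g/mol = 0.010588 mol
mass O = 0.5088 − (0.25439 + 0.021352 + 0.14830) = 0.084758 g → mol O = 0.084758 ÷ 15.999 = 0.0052977 mol
Divide by the smallest (0.0052977 mol): C 3.998, H 3.998, N 1.999, O 1.000

C4H4N2O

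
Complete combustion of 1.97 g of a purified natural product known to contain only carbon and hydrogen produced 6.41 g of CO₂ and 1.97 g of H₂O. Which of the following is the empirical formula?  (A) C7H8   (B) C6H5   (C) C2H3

mol C = 6.41 g CO₂ ÷ 44.009 g/mol = 0.1457 mol
mol H = 2 × 1.97 g H₂O ÷ 18.015 g/mol = 0.2187 mol
Divide by the smallest (0.1457 mol): C 1.000, H 1.502
Multiplying each by 2 gives whole numbers: C 2.00, H 3.00

(C) C2H3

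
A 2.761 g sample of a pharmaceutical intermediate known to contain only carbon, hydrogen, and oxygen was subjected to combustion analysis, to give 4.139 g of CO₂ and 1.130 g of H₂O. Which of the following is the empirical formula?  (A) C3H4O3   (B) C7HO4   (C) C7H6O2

(A) C3H4O3

mol C = 4.139 g CO₂ ÷ 44.009 g/mol = 0.094049 mol
mol H = 2 × 1.130 g H₂O ÷ 18.015 g/mol = 0.12545 mol
mass O = 2.761 − (1.1296 + 0.12645) = 1.5049 g → mol O = 1.5049 ÷ 15.999 = 0.094064 mol
Divide by the smallest (0.094049 mol): C 1.000, H 1.334, O 1.000
Multiplying each by 3 gives whole numbers: C 3.00, H 4.00, O 3.00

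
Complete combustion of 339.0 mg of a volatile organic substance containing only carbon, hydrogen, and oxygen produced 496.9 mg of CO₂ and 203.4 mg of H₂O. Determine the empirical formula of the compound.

mol C = 0.4969 g CO₂ ÷ 44.009 g/mol = 0.011291 mol
mol H = 2 × 0.2034 g H₂O ÷ 18.015 g/mol = 0.022581 mol
mass O = 0.3390 − (0.13561 + 0.022762) = 0.18062 g → mol O = 0.18062 ÷ 15.999 = 0.011290 mol
Divide by the smallest (0.011290 mol): C 1.000, H 2.000, O 1.000

CH2O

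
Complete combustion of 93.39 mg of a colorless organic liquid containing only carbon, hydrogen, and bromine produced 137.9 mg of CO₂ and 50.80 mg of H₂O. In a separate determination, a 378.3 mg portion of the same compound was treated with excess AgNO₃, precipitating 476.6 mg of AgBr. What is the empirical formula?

mol C = 0.1379 g CO₂ ÷ 44.009 g/mol = 0.0031334 mol
mol H = 2 × 0.05080 g H₂O ÷ 18.015 g/mol = 0.0056397 mol
From the AgBr data: mol Br per gram of compound = (0.4766 ÷ 187.772) ÷ 0.3783 = 0.0067094 mol/g, so in the 0.09339 g combustion sample mol Br = 0.00062660 mol
Divide by the smallest (0.00062660 mol): C 5.001, H 9.001, Br 1.000

C5H9Br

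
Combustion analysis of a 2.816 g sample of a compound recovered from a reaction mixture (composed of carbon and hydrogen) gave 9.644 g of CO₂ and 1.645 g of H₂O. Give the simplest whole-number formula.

C6H5

mol C = 9.644 g CO₂ ÷ 44.009 g/mol = 0.21914 mol
mol H = 2 × 1.645 g H₂O ÷ 18.015 g/mol = 0.18263 mol
Divide by the smallest (0.18263 mol): C 1.200, H 1.000
Multiplying each by 5 gives whole numbers: C 6.00, H 5.00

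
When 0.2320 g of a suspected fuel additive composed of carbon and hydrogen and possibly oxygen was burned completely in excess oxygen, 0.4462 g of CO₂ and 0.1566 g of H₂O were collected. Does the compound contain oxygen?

mol C = 0.4462 g CO₂ ÷ 44.009 g/mol = 0.010139 mol
mol H = 2 × 0.1566 g H₂O ÷ 18.015 g/mol = 0.017386 mol
C and H account for only 0.13930 g of the 0.2320 g sample; the remaining 0.092698 g must be oxygen.

yes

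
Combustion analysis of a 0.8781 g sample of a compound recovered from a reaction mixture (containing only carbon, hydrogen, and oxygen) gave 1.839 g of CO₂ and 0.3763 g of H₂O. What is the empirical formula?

mol C = 1.839 g CO₂ ÷ 44.009 g/mol = 0.041787 mol
mol H = 2 × 0.3763 g H₂O ÷ 18.015 g/mol = 0.041776 mol
mass O = 0.8781 − (0.50190 + 0.042111) = 0.33409 g → mol O = 0.33409 ÷ 15.999 = 0.020882 mol
Divide by the smallest (0.020882 mol): C 2.001, H 2.001, O 1.000

C2H2O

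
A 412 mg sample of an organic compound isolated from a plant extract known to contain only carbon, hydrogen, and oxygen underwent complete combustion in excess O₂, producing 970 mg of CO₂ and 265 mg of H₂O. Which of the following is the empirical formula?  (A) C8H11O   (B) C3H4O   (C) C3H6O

(B) C3H4O

mol C = 0.970 g CO₂ ÷ 44.009 g/mol = 0.02204 mol
mol H = 2 × 0.265 g H₂O ÷ 18.015 g/mol = 0.02942 mol
mass O = 0.412 − (0.2647 + 0.02966) = 0.1176 g → mol O = 0.1176 ÷ 15.999 = 0.007351 mol
Divide by the smallest (0.007351 mol): C 2.998, H 4.002, O 1.000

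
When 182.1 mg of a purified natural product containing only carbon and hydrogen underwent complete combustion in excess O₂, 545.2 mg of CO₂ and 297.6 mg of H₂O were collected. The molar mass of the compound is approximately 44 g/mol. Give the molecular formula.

mol C = 0.5452 g CO₂ ÷ 44.009 g/mol = 0.012388 mol
mol H = 2 × 0.2976 g H₂O ÷ 18.015 g/mol = 0.033039 mol
Divide by the smallest (0.012388 mol): C 1.000, H 2.667
Multiplying each by 3 gives whole numbers: C 3.00, H 8.00
Empirical formula: C3H8
Empirical-formula mass = 44.10 g/mol; 44 ÷ 44.10 ≈ 1, so the molecular formula is C3H8.

C3H8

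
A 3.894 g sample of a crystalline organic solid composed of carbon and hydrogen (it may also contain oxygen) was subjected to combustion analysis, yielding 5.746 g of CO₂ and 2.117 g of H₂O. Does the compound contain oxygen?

yes

mol C = 5.746 g CO₂ ÷ 44.009 g/mol = 0.13056 mol
mol H = 2 × 2.117 g H₂O ÷ 18.015 g/mol = 0.23503 mol
C and H account for only 1.8051 g of the 3.894 g sample; the remaining 2.0889 g must be oxygen.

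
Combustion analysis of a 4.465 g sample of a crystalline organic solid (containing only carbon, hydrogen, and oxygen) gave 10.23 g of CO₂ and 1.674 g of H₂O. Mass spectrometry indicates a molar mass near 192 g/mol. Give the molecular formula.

mol C = 10.23 g CO₂ ÷ 44.009 g/mol = 0.23245 mol
mol H = 2 × 1.674 g H₂O ÷ 18.015 g/mol = 0.18585 mol
mass O = 4.465 − (2.7920 + 0.18733) = 1.4857 g → mol O = 1.4857 ÷ 15.999 = 0.092861 mol
Divide by the smallest (0.092861 mol): C 2.503, H 2.001, O 1.000
Multiplying each by 2 gives whole numbers: C 5.01, H 4.00, O 2.00
Empirical formula: C5H4O2
Empirical-formula mass = 96.08 g/mol; 192 ÷ 96.08 ≈ 2, so the molecular formula is C10H8O4.

C10H8O4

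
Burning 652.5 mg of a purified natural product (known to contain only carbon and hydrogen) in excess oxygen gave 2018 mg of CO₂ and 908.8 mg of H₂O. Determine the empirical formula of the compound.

C5H11

mol C = 2.018 g CO₂ ÷ 44.009 g/mol = 0.045854 mol
mol H = 2 × 0.9088 g H₂O ÷ 18.015 g/mol = 0.10089 mol
Divide by the smallest (0.045854 mol): C 1.000, H 2.200
Multiplying each by 5 gives whole numbers: C 5.00, H 11.00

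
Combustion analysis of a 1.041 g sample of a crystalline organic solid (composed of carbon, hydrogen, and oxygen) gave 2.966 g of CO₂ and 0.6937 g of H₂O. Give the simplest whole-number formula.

mol C = 2.966 g CO₂ ÷ 44.009 g/mol = 0.067395 mol
mol H = 2 × 0.6937 g H₂O ÷ 18.015 g/mol = 0.077014 mol
mass O = 1.041 − (0.80949 + 0.077630) = 0.15389 g → mol O = 0.15389 ÷ 15.999 = 0.0096184 mol
Divide by the smallest (0.0096184 mol): C 7.007, H 8.007, O 1.000

C7H8O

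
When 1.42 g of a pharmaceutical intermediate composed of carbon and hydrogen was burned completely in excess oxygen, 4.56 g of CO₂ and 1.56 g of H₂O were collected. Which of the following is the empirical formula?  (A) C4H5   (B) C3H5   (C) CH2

mol C = 4.56 g CO₂ ÷ 44.009 g/mol = 0.1036 mol
mol H = 2 × 1.56 g H₂O ÷ 18.015 g/mol = 0.1732 mol
Divide by the smallest (0.1036 mol): C 1.000, H 1.671
Multiplying each by 3 gives whole numbers: C 3.00, H 5.01

(B) C3H5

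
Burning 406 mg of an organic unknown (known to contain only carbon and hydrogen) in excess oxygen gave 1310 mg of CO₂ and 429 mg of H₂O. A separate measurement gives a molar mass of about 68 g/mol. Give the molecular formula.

mol C = 1.31 g CO₂ ÷ 44.009 g/mol = 0.02977 mol
mol H = 2 × 0.429 g H₂O ÷ 18.015 g/mol = 0.04763 mol
Divide by the smallest (0.02977 mol): C 1.000, H 1.600
Multiplying each by 5 gives whole numbers: C 5.00, H 8.00
Empirical formula: C5H8
Empirical-formula mass = 68.12 g/mol; 68 ÷ 68.12 ≈ 1, so the molecular formula is C5H8.

C5H8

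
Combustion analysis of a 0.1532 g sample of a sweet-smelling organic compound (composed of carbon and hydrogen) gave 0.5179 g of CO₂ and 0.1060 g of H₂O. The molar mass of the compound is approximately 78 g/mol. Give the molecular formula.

mol C = 0.5179 g CO₂ ÷ 44.009 g/mol = 0.011768 mol
mol H = 2 × 0.1060 g H₂O ÷ 18.015 g/mol = 0.011768 mol
Divide by the smallest (0.011768 mol): C 1.000, H 1.000
Empirical formula: CH
Empirical-formula mass = 13.02 g/mol; 78 ÷ 13.02 ≈ 6, so the molecular formula is C6H6.

C6H6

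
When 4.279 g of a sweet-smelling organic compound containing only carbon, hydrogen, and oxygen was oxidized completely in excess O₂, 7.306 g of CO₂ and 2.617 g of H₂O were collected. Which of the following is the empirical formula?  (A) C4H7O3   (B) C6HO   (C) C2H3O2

mol C = 7.306 g CO₂ ÷ 44.009 g/mol = 0.16601 mol
mol H = 2 × 2.617 g H₂O ÷ 18.015 g/mol = 0.29054 mol
mass O = 4.279 − (1.9940 + 0.29286) = 1.9922 g → mol O = 1.9922 ÷ 15.999 = 0.12452 mol
Divide by the smallest (0.12452 mol): C 1.333, H 2.333, O 1.000
Multiplying each by 3 gives whole numbers: C 4.00, H 7.00, O 3.00

(A) C4H7O3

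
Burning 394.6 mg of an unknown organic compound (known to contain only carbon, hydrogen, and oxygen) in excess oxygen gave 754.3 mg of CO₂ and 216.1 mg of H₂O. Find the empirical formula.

mol C = 0.7543 g CO₂ ÷ 44.009 g/mol = 0.017140 mol
mol H = 2 × 0.2161 g H₂O ÷ 18.015 g/mol = 0.023991 mol
mass O = 0.3946 − (0.20586 + 0.024183) = 0.16455 g → mol O = 0.16455 ÷ 15.999 = 0.010285 mol
Divide by the smallest (0.010285 mol): C 1.666, H 2.333, O 1.000
Multiplying each by 3 gives whole numbers: C 5.00, H 7.00, O 3.00

C5H7O3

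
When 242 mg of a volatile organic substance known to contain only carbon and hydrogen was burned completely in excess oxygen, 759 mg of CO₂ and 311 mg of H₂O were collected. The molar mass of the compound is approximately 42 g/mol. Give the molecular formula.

mol C = 0.759 g CO₂ ÷ 44.009 g/mol = 0.01725 mol
mol H = 2 × 0.311 g H₂O ÷ 18.015 g/mol = 0.03453 mol
Divide by the smallest (0.01725 mol): C 1.000, H 2.002
Empirical formula: CH2
Empirical-formula mass = 14.03 g/mol; 42 ÷ 14.03 ≈ 3, so the molecular formula is C3H6.

C3H6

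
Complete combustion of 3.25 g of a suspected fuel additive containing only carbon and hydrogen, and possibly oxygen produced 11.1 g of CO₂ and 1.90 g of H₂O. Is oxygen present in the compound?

mol C = 11.1 g CO₂ ÷ 44.009 g/mol = 0.2522 mol
mol H = 2 × 1.90 g H₂O ÷ 18.015 g/mol = 0.2109 mol
C and H together account for 3.242 g — essentially the entire 3.25 g sample — so the compound contains no oxygen.

no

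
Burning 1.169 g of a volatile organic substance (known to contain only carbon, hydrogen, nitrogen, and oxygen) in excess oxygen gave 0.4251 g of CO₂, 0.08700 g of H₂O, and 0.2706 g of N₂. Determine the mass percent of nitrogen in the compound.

mol C = 0.4251 g CO₂ ÷ 44.009 g/mol = 0.0096594 mol
mol H = 2 × 0.08700 g H₂O ÷ 18.015 g/mol = 0.0096586 mol
mol N = 2 × 0.2706 g N₂ ÷ 28.014 g/mol = 0.019319 mol
mass O = 1.169 − (0.11602 + 0.0097359 + 0.27060) = 0.77265 g → mol O = 0.77265 ÷ 15.999 = 0.048293 mol
mass % N = 0.27060 g ÷ 1.169 g × 100%

23.15%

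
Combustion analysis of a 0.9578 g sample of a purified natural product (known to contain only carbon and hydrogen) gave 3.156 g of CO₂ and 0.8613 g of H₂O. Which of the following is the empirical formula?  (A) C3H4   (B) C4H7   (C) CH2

(A) C3H4

mol C = 3.156 g CO₂ ÷ 44.009 g/mol = 0.071713 mol
mol H = 2 × 0.8613 g H₂O ÷ 18.015 g/mol = 0.095620 mol
Divide by the smallest (0.071713 mol): C 1.000, H 1.333
Multiplying each by 3 gives whole numbers: C 3.00, H 4.00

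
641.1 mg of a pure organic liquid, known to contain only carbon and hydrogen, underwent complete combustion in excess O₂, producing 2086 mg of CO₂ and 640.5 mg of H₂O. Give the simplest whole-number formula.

C2H3

mol C = 2.086 g CO₂ ÷ 44.009 g/mol = 0.047399 mol
mol H = 2 × 0.6405 g H₂O ÷ 18.015 g/mol = 0.071107 mol
Divide by the smallest (0.047399 mol): C 1.000, H 1.500
Multiplying each by 2 gives whole numbers: C 2.00, H 3.00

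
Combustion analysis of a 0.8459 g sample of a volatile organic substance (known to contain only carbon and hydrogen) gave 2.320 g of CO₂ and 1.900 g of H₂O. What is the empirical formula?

CH4

mol C = 2.320 g CO₂ ÷ 44.009 g/mol = 0.052716 mol
mol H = 2 × 1.900 g H₂O ÷ 18.015 g/mol = 0.21094 mol
Divide by the smallest (0.052716 mol): C 1.000, H 4.001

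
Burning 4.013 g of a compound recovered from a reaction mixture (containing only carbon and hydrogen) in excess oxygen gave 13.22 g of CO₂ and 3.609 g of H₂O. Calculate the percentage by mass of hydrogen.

10.06%

mol C = 13.22 g CO₂ ÷ 44.009 g/mol = 0.30039 mol
mol H = 2 × 3.609 g H₂O ÷ 18.015 g/mol = 0.40067 mol
mass % H = 0.40387 g ÷ 4.013 g × 100%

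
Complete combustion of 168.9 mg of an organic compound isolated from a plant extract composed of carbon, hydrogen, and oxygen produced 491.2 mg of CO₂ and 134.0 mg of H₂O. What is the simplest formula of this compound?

mol C = 0.4912 g CO₂ ÷ 44.009 g/mol = 0.011161 mol
mol H = 2 × 0.1340 g H₂O ÷ 18.015 g/mol = 0.014876 mol
mass O = 0.1689 − (0.13406 + 0.014996) = 0.019845 g → mol O = 0.019845 ÷ 15.999 = 0.0012404 mol
Divide by the smallest (0.0012404 mol): C 8.998, H 11.993, O 1.000

C9H12O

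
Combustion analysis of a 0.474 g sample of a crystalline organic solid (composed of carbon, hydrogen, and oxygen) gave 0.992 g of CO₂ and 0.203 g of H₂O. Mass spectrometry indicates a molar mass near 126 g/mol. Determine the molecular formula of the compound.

mol C = 0.992 g CO₂ ÷ 44.009 g/mol = 0.02254 mol
mol H = 2 × 0.203 g H₂O ÷ 18.015 g/mol = 0.02254 mol
mass O = 0.474 − (0.2707 + 0.02272) = 0.1805 g → mol O = 0.1805 ÷ 15.999 = 0.01128 mol
Divide by the smallest (0.01128 mol): C 1.997, H 1.997, O 1.000
Empirical formula: C2H2O
Empirical-formula mass = 42.04 g/mol; 126 ÷ 42.04 ≈ 3, so the molecular formula is C6H6O3.

C6H6O3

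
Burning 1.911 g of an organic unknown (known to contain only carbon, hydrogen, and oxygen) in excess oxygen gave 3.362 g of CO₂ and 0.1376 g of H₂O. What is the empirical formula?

C5HO4

mol C = 3.362 g CO₂ ÷ 44.009 g/mol = 0.076393 mol
mol H = 2 × 0.1376 g H₂O ÷ 18.015 g/mol = 0.015276 mol
mass O = 1.911 − (0.91756 + 0.015398) = 0.97804 g → mol O = 0.97804 ÷ 15.999 = 0.061131 mol
Divide by the smallest (0.015276 mol): C 5.001, H 1.000, O 4.002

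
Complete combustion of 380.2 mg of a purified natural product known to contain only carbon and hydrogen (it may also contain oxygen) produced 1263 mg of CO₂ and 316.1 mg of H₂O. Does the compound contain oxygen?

no

mol C = 1.263 g CO₂ ÷ 44.009 g/mol = 0.028699 mol
mol H = 2 × 0.3161 g H₂O ÷ 18.015 g/mol = 0.035093 mol
C and H together account for 0.38007 g — essentially the entire 0.3802 g sample — so the compound contains no oxygen.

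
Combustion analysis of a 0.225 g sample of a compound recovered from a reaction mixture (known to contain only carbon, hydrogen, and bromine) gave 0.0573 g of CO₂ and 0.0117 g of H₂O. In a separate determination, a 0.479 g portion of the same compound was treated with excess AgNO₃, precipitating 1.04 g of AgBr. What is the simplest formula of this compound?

mol C = 0.0573 g CO₂ ÷ 44.009 g/mol = 0.001302 mol
mol H = 2 × 0.0117 g H₂O ÷ 18.015 g/mol = 0.001299 mol
From the AgBr data: mol Br per gram of compound = (1.04 ÷ 187.772) ÷ 0.479 = 0.01156 mol/g, so in the 0.225 g combustion sample mol Br = 0.002602 mol
Divide by the smallest (0.001299 mol): C 1.002, H 1.000, Br 2.003

CHBr2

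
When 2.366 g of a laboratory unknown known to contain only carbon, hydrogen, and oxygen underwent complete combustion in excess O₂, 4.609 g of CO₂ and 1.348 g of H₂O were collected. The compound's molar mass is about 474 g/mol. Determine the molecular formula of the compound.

C21H30O12

mol C = 4.609 g CO₂ ÷ 44.009 g/mol = 0.10473 mol
mol H = 2 × 1.348 g H₂O ÷ 18.015 g/mol = 0.14965 mol
mass O = 2.366 − (1.2579 + 0.15085) = 0.95725 g → mol O = 0.95725 ÷ 15.999 = 0.059832 mol
Divide by the smallest (0.059832 mol): C 1.750, H 2.501, O 1.000
Multiplying each by 4 gives whole numbers: C 7.00, H 10.00, O 4.00
Empirical formula: C7H10O4
Empirical-formula mass = 158.15 g/mol; 474 ÷ 158.15 ≈ 3, so the molecular formula is C21H30O12.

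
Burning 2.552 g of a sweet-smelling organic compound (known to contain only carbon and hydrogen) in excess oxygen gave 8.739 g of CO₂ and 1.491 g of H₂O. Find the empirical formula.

mol C = 8.739 g CO₂ ÷ 44.009 g/mol = 0.19857 mol
mol H = 2 × 1.491 g H₂O ÷ 18.015 g/mol = 0.16553 mol
Divide by the smallest (0.16553 mol): C 1.200, H 1.000
Multiplying each by 5 gives whole numbers: C 6.00, H 5.00

C6H5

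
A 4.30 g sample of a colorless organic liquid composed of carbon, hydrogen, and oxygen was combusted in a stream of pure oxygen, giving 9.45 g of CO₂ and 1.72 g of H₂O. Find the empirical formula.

C9H8O4

mol C = 9.45 g CO₂ ÷ 44.009 g/mol = 0.2147 mol
mol H = 2 × 1.72 g H₂O ÷ 18.015 g/mol = 0.1910 mol
mass O = 4.30 − (2.579 + 0.1925) = 1.528 g → mol O = 1.528 ÷ 15.999 = 0.09553 mol
Divide by the smallest (0.09553 mol): C 2.248, H 1.999, O 1.000
Multiplying each by 4 gives whole numbers: C 8.99, H 8.00, O 4.00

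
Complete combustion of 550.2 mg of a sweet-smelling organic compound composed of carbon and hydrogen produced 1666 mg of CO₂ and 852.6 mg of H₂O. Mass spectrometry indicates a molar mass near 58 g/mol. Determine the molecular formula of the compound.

C4H10

mol C = 1.666 g CO₂ ÷ 44.009 g/mol = 0.037856 mol
mol H = 2 × 0.8526 g H₂O ÷ 18.015 g/mol = 0.094654 mol
Divide by the smallest (0.037856 mol): C 1.000, H 2.500
Multiplying each by 2 gives whole numbers: C 2.00, H 5.00
Empirical formula: C2H5
Empirical-formula mass = 29.06 g/mol; 58 ÷ 29.06 ≈ 2, so the molecular formula is C4H10.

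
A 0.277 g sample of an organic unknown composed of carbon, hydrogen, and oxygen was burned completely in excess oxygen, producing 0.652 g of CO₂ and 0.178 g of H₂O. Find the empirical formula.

C3H4O

mol C = 0.652 g CO₂ ÷ 44.009 g/mol = 0.01482 mol
mol H = 2 × 0.178 g H₂O ÷ 18.015 g/mol = 0.01976 mol
mass O = 0.277 − (0.1779 + 0.01992) = 0.07914 g → mol O = 0.07914 ÷ 15.999 = 0.004946 mol
Divide by the smallest (0.004946 mol): C 2.995, H 3.995, O 1.000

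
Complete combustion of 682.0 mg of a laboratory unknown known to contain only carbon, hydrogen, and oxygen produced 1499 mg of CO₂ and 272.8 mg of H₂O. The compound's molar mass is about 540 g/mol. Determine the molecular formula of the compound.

C27H24O12

mol C = 1.499 g CO₂ ÷ 44.009 g/mol = 0.034061 mol
mol H = 2 × 0.2728 g H₂O ÷ 18.015 g/mol = 0.030286 mol
mass O = 0.6820 − (0.40911 + 0.030528) = 0.24236 g → mol O = 0.24236 ÷ 15.999 = 0.015149 mol
Divide by the smallest (0.015149 mol): C 2.248, H 1.999, O 1.000
Multiplying each by 4 gives whole numbers: C 8.99, H 8.00, O 4.00
Empirical formula: C9H8O4
Empirical-formula mass = 180.16 g/mol; 540 ÷ 180.16 ≈ 3, so the molecular formula is C27H24O12.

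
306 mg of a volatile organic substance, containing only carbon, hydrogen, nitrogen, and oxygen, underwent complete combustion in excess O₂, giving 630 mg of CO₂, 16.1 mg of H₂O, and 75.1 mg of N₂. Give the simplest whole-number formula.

mol C = 0.630 g CO₂ ÷ 44.009 g/mol = 0.01432 mol
mol H = 2 × 0.0161 g H₂O ÷ 18.015 g/mol = 0.001787 mol
mol N = 2 × 0.0751 g N₂ ÷ 28.014 g/mol = 0.005362 mol
mass O = 0.306 − (0.1719 + 0.001802 + 0.07510) = 0.05716 g → mol O = 0.05716 ÷ 15.999 = 0.003573 mol
Divide by the smallest (0.001787 mol): C 8.009, H 1.000, N 3.000, O 1.999

C8HN3O2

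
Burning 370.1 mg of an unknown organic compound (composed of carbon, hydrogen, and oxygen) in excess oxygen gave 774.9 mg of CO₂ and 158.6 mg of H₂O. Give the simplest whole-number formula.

mol C = 0.7749 g CO₂ ÷ 44.009 g/mol = 0.017608 mol
mol H = 2 × 0.1586 g H₂O ÷ 18.015 g/mol = 0.017608 mol
mass O = 0.3701 − (0.21149 + 0.017748) = 0.14086 g → mol O = 0.14086 ÷ 15.999 = 0.0088046 mol
Divide by the smallest (0.0088046 mol): C 2.000, H 2.000, O 1.000

C2H2O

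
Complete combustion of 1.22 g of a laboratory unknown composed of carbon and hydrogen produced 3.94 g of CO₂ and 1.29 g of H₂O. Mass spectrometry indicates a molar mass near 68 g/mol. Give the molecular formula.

mol C = 3.94 g CO₂ ÷ 44.009 g/mol = 0.08953 mol
mol H = 2 × 1.29 g H₂O ÷ 18.015 g/mol = 0.1432 mol
Divide by the smallest (0.08953 mol): C 1.000, H 1.600
Multiplying each by 5 gives whole numbers: C 5.00, H 8.00
Empirical formula: C5H8
Empirical-formula mass = 68.12 g/mol; 68 ÷ 68.12 ≈ 1, so the molecular formula is C5H8.

C5H8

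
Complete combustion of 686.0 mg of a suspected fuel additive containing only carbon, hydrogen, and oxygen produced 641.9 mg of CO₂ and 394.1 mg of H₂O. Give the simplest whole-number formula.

CH3O2

mol C = 0.6419 g CO₂ ÷ 44.009 g/mol = 0.014586 mol
mol H = 2 × 0.3941 g H₂O ÷ 18.015 g/mol = 0.043752 mol
mass O = 0.6860 − (0.17519 + 0.044102) = 0.46671 g → mol O = 0.46671 ÷ 15.999 = 0.029171 mol
Divide by the smallest (0.014586 mol): C 1.000, H 3.000, O 2.000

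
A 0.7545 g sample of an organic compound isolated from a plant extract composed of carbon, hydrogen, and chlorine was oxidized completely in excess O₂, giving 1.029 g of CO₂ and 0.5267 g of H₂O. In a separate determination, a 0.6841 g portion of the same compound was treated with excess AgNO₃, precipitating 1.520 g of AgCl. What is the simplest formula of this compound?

mol C = 1.029 g CO₂ ÷ 44.009 g/mol = 0.023382 mol
mol H = 2 × 0.5267 g H₂O ÷ 18.015 g/mol = 0.058473 mol
From the AgCl data: mol Cl per gram of compound = (1.520 ÷ 143.318) ÷ 0.6841 = 0.015503 mol/g, so in the 0.7545 g combustion sample mol Cl = 0.011697 mol
Divide by the smallest (0.011697 mol): C 1.999, H 4.999, Cl 1.000

C2H5Cl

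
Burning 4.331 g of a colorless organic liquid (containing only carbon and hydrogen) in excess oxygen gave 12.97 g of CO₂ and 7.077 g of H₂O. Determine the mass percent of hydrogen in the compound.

18.29%

mol C = 12.97 g CO₂ ÷ 44.009 g/mol = 0.29471 mol
mol H = 2 × 7.077 g H₂O ÷ 18.015 g/mol = 0.78568 mol
mass % H = 0.79196 g ÷ 4.331 g × 100%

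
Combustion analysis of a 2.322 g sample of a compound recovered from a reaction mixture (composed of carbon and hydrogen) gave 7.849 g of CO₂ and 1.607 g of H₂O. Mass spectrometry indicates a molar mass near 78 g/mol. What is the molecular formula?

mol C = 7.849 g CO₂ ÷ 44.009 g/mol = 0.17835 mol
mol H = 2 × 1.607 g H₂O ÷ 18.015 g/mol = 0.17841 mol
Divide by the smallest (0.17835 mol): C 1.000, H 1.000
Empirical formula: CH
Empirical-formula mass = 13.02 g/mol; 78 ÷ 13.02 ≈ 6, so the molecular formula is C6H6.

C6H6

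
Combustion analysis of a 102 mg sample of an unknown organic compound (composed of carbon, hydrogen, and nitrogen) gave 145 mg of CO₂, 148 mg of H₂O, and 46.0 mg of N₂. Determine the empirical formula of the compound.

CH5N

mol C = 0.145 g CO₂ ÷ 44.009 g/mol = 0.003295 mol
mol H = 2 × 0.148 g H₂O ÷ 18.015 g/mol = 0.01643 mol
mol N = 2 × 0.0460 g N₂ ÷ 28.014 g/mol = 0.003284 mol
Divide by the smallest (0.003284 mol): C 1.003, H 5.003, N 1.000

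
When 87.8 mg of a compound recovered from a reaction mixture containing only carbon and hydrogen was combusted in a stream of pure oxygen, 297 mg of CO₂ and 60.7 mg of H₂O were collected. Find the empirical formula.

CH

mol C = 0.297 g CO₂ ÷ 44.009 g/mol = 0.006749 mol
mol H = 2 × 0.0607 g H₂O ÷ 18.015 g/mol = 0.006739 mol
Divide by the smallest (0.006739 mol): C 1.001, H 1.000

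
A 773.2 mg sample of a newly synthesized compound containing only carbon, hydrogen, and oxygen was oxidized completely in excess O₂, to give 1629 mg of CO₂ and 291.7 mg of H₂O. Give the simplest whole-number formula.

C8H7O4

mol C = 1.629 g CO₂ ÷ 44.009 g/mol = 0.037015 mol
mol H = 2 × 0.2917 g H₂O ÷ 18.015 g/mol = 0.032384 mol
mass O = 0.7732 − (0.44459 + 0.032643) = 0.29597 g → mol O = 0.29597 ÷ 15.999 = 0.018499 mol
Divide by the smallest (0.018499 mol): C 2.001, H 1.751, O 1.000
Multiplying each by 4 gives whole numbers: C 8.00, H 7.00, O 4.00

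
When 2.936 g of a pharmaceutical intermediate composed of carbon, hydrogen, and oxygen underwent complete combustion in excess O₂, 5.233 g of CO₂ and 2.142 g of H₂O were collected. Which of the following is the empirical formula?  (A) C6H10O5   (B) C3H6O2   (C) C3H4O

(B) C3H6O2

mol C = 5.233 g CO₂ ÷ 44.009 g/mol = 0.11891 mol
mol H = 2 × 2.142 g H₂O ÷ 18.015 g/mol = 0.23780 mol
mass O = 2.936 − (1.4282 + 0.23970) = 1.2681 g → mol O = 1.2681 ÷ 15.999 = 0.079261 mol
Divide by the smallest (0.079261 mol): C 1.500, H 3.000, O 1.000
Multiplying each by 2 gives whole numbers: C 3.00, H 6.00, O 2.00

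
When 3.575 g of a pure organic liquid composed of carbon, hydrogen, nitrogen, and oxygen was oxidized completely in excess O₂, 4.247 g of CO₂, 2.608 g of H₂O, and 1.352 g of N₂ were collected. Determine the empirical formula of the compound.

C2H6N2O

mol C = 4.247 g CO₂ ÷ 44.009 g/mol = 0.096503 mol
mol H = 2 × 2.608 g H₂O ÷ 18.015 g/mol = 0.28954 mol
mol N = 2 × 1.352 g N₂ ÷ 28.014 g/mol = 0.096523 mol
mass O = 3.575 − (1.1591 + 0.29185 + 1.3520) = 0.77205 g → mol O = 0.77205 ÷ 15.999 = 0.048256 mol
Divide by the smallest (0.048256 mol): C 2.000, H 6.000, N 2.000, O 1.000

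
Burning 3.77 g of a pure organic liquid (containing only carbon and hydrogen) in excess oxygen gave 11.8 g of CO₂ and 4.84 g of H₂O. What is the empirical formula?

mol C = 11.8 g CO₂ ÷ 44.009 g/mol = 0.2681 mol
mol H = 2 × 4.84 g H₂O ÷ 18.015 g/mol = 0.5373 mol
Divide by the smallest (0.2681 mol): C 1.000, H 2.004

CH2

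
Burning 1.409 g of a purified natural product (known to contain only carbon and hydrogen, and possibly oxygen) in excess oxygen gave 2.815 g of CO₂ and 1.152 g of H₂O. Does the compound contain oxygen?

mol C = 2.815 g CO₂ ÷ 44.009 g/mol = 0.063964 mol
mol H = 2 × 1.152 g H₂O ÷ 18.015 g/mol = 0.12789 mol
C and H account for only 0.89719 g of the 1.409 g sample; the remaining 0.51181 g must be oxygen.

yes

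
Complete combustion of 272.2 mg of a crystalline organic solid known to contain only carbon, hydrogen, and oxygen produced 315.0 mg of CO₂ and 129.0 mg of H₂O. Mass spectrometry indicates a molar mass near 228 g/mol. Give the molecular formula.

C6H12O9

mol C = 0.3150 g CO₂ ÷ 44.009 g/mol = 0.0071576 mol
mol H = 2 × 0.1290 g H₂O ÷ 18.015 g/mol = 0.014321 mol
mass O = 0.2722 − (0.085970 + 0.014436) = 0.17179 g → mol O = 0.17179 ÷ 15.999 = 0.010738 mol
Divide by the smallest (0.0071576 mol): C 1.000, H 2.001, O 1.500
Multiplying each by 2 gives whole numbers: C 2.00, H 4.00, O 3.00
Empirical formula: C2H4O3
Empirical-formula mass = 76.05 g/mol; 228 ÷ 76.05 ≈ 3, so the molecular formula is C6H12O9.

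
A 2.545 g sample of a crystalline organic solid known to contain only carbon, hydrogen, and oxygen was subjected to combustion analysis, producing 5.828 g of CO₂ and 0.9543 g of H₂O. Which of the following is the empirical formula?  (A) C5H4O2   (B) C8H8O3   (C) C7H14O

mol C = 5.828 g CO₂ ÷ 44.009 g/mol = 0.13243 mol
mol H = 2 × 0.9543 g H₂O ÷ 18.015 g/mol = 0.10595 mol
mass O = 2.545 − (1.5906 + 0.10679) = 0.84762 g → mol O = 0.84762 ÷ 15.999 = 0.052980 mol
Divide by the smallest (0.052980 mol): C 2.500, H 2.000, O 1.000
Multiplying each by 2 gives whole numbers: C 5.00, H 4.00, O 2.00

(A) C5H4O2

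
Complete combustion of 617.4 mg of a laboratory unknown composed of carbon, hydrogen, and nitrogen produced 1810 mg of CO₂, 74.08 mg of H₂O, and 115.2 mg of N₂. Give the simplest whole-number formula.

mol C = 1.810 g CO₂ ÷ 44.009 g/mol = 0.041128 mol
mol H = 2 × 0.07408 g H₂O ÷ 18.015 g/mol = 0.0082243 mol
mol N = 2 × 0.1152 g N₂ ÷ 28.014 g/mol = 0.0082245 mol
Divide by the smallest (0.0082243 mol): C 5.001, H 1.000, N 1.000

C5HN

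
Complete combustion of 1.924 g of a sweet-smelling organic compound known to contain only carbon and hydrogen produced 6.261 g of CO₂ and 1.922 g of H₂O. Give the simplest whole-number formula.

C2H3

mol C = 6.261 g CO₂ ÷ 44.009 g/mol = 0.14227 mol
mol H = 2 × 1.922 g H₂O ÷ 18.015 g/mol = 0.21338 mol
Divide by the smallest (0.14227 mol): C 1.000, H 1.500
Multiplying each by 2 gives whole numbers: C 2.00, H 3.00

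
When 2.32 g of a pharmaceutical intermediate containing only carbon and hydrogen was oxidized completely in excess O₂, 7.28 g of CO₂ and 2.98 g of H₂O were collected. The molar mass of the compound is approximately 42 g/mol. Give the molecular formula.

C3H6

mol C = 7.28 g CO₂ ÷ 44.009 g/mol = 0.1654 mol
mol H = 2 × 2.98 g H₂O ÷ 18.015 g/mol = 0.3308 mol
Divide by the smallest (0.1654 mol): C 1.000, H 2.000
Empirical formula: CH2
Empirical-formula mass = 14.03 g/mol; 42 ÷ 14.03 ≈ 3, so the molecular formula is C3H6.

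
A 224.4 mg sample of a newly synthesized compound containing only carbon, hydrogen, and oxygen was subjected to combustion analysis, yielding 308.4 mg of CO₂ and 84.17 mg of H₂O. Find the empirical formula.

mol C = 0.3084 g CO₂ ÷ 44.009 g/mol = 0.0070077 mol
mol H = 2 × 0.08417 g H₂O ÷ 18.015 g/mol = 0.0093444 mol
mass O = 0.2244 − (0.084169 + 0.0094192) = 0.13081 g → mol O = 0.13081 ÷ 15.999 = 0.0081763 mol
Divide by the smallest (0.0070077 mol): C 1.000, H 1.333, O 1.167
Multiplying each by 6 gives whole numbers: C 6.00, H 8.00, O 7.00

C6H8O7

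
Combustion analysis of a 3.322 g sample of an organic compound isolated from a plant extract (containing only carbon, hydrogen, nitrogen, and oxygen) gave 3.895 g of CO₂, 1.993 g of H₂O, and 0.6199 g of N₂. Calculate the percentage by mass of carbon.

32.00%

mol C = 3.895 g CO₂ ÷ 44.009 g/mol = 0.088505 mol
mol H = 2 × 1.993 g H₂O ÷ 18.015 g/mol = 0.22126 mol
mol N = 2 × 0.6199 g N₂ ÷ 28.014 g/mol = 0.044256 mol
mass O = 3.322 − (1.0630 + 0.22303 + 0.61990) = 1.4160 g → mol O = 1.4160 ÷ 15.999 = 0.088508 mol
mass % C = 1.0630 g ÷ 3.322 g × 100%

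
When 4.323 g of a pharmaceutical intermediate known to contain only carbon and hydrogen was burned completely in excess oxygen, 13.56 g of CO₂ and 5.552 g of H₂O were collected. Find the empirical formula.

CH2

mol C = 13.56 g CO₂ ÷ 44.009 g/mol = 0.30812 mol
mol H = 2 × 5.552 g H₂O ÷ 18.015 g/mol = 0.61638 mol
Divide by the smallest (0.30812 mol): C 1.000, H 2.000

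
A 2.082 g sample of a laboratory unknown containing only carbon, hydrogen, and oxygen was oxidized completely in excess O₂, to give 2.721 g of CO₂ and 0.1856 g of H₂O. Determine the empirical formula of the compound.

C3HO4

mol C = 2.721 g CO₂ ÷ 44.009 g/mol = 0.061828 mol
mol H = 2 × 0.1856 g H₂O ÷ 18.015 g/mol = 0.020605 mol
mass O = 2.082 − (0.74262 + 0.020770) = 1.3186 g → mol O = 1.3186 ÷ 15.999 = 0.082418 mol
Divide by the smallest (0.020605 mol): C 3.001, H 1.000, O 4.000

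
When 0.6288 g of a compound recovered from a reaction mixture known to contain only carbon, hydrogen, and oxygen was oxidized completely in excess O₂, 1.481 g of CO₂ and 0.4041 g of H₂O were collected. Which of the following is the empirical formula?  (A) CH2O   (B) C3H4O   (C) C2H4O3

(B) C3H4O

mol C = 1.481 g CO₂ ÷ 44.009 g/mol = 0.033652 mol
mol H = 2 × 0.4041 g H₂O ÷ 18.015 g/mol = 0.044863 mol
mass O = 0.6288 − (0.40420 + 0.045222) = 0.17938 g → mol O = 0.17938 ÷ 15.999 = 0.011212 mol
Divide by the smallest (0.011212 mol): C 3.001, H 4.001, O 1.000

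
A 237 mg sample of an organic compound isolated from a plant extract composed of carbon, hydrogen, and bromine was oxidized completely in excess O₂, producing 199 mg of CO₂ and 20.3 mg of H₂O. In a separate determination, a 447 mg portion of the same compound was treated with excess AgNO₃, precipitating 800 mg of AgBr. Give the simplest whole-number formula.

mol C = 0.199 g CO₂ ÷ 44.009 g/mol = 0.004522 mol
mol H = 2 × 0.0203 g H₂O ÷ 18.015 g/mol = 0.002254 mol
From the AgBr data: mol Br per gram of compound = (0.800 ÷ 187.772) ÷ 0.447 = 0.009531 mol/g, so in the 0.237 g combustion sample mol Br = 0.002259 mol
Divide by the smallest (0.002254 mol): C 2.006, H 1.000, Br 1.002

C2HBr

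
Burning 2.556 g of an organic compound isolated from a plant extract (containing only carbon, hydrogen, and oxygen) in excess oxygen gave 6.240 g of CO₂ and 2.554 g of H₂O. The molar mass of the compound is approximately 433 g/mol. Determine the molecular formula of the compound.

C24H48O6

mol C = 6.240 g CO₂ ÷ 44.009 g/mol = 0.14179 mol
mol H = 2 × 2.554 g H₂O ÷ 18.015 g/mol = 0.28354 mol
mass O = 2.556 − (1.7030 + 0.28581) = 0.56716 g → mol O = 0.56716 ÷ 15.999 = 0.035450 mol
Divide by the smallest (0.035450 mol): C 4.000, H 7.998, O 1.000
Empirical formula: C4H8O
Empirical-formula mass = 72.11 g/mol; 433 ÷ 72.11 ≈ 6, so the molecular formula is C24H48O6.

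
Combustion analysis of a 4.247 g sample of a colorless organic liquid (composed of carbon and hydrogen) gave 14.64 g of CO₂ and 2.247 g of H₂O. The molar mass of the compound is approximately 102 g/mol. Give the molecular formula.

mol C = 14.64 g CO₂ ÷ 44.009 g/mol = 0.33266 mol
mol H = 2 × 2.247 g H₂O ÷ 18.015 g/mol = 0.24946 mol
Divide by the smallest (0.24946 mol): C 1.334, H 1.000
Multiplying each by 3 gives whole numbers: C 4.00, H 3.00
Empirical formula: C4H3
Empirical-formula mass = 51.07 g/mol; 102 ÷ 51.07 ≈ 2, so the molecular formula is C8H6.

C8H6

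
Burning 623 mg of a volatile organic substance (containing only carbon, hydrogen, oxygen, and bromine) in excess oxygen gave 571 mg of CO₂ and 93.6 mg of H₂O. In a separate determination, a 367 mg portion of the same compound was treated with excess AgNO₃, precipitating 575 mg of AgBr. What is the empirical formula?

C5H4Br2O

mol C = 0.571 g CO₂ ÷ 44.009 g/mol = 0.01297 mol
mol H = 2 × 0.0936 g H₂O ÷ 18.015 g/mol = 0.01039 mol
From the AgBr data: mol Br per gram of compound = (0.575 ÷ 187.772) ÷ 0.367 = 0.008344 mol/g, so in the 0.623 g combustion sample mol Br = 0.005198 mol
mass O = 0.623 − (0.1558 + 0.01047 + 0.4154) = 0.04132 g → mol O = 0.04132 ÷ 15.999 = 0.002583 mol
Divide by the smallest (0.002583 mol): C 5.023, H 4.023, Br 2.013, O 1.000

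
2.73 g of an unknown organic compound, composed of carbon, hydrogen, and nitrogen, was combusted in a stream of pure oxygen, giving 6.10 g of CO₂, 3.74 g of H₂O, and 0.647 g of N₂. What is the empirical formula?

C3H9N

mol C = 6.10 g CO₂ ÷ 44.009 g/mol = 0.1386 mol
mol H = 2 × 3.74 g H₂O ÷ 18.015 g/mol = 0.4152 mol
mol N = 2 × 0.647 g N₂ ÷ 28.014 g/mol = 0.04619 mol
Divide by the smallest (0.04619 mol): C 3.001, H 8.989, N 1.000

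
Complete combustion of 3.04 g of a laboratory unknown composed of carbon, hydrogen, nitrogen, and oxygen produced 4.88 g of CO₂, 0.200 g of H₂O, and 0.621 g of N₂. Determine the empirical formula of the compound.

C5HN2O3

mol C = 4.88 g CO₂ ÷ 44.009 g/mol = 0.1109 mol
mol H = 2 × 0.200 g H₂O ÷ 18.015 g/mol = 0.02220 mol
mol N = 2 × 0.621 g N₂ ÷ 28.014 g/mol = 0.04433 mol
mass O = 3.04 − (1.332 + 0.02238 + 0.6210) = 1.065 g → mol O = 1.065 ÷ 15.999 = 0.06655 mol
Divide by the smallest (0.02220 mol): C 4.994, H 1.000, N 1.997, O 2.997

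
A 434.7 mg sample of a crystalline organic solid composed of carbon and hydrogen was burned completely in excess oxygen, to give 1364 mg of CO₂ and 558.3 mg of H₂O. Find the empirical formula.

CH2

mol C = 1.364 g CO₂ ÷ 44.009 g/mol = 0.030994 mol
mol H = 2 × 0.5583 g H₂O ÷ 18.015 g/mol = 0.061982 mol
Divide by the smallest (0.030994 mol): C 1.000, H 2.000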